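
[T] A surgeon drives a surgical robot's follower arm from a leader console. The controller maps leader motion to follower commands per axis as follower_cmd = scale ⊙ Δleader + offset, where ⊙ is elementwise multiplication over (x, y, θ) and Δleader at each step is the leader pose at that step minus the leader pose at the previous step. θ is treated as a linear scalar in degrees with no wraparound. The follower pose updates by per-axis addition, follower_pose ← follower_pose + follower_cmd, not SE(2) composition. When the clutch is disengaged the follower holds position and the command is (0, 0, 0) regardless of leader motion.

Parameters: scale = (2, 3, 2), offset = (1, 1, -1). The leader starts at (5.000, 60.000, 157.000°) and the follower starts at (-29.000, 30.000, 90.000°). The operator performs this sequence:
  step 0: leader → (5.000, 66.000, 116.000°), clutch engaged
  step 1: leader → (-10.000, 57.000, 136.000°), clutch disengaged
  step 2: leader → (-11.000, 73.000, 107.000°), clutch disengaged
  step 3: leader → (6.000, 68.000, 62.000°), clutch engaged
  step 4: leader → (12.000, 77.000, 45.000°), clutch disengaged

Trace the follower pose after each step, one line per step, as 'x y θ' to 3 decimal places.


step 0: Δleader=(0.000, 6.000, -41.000°), engaged; cmd=(1.000, 19.000, -83.000°) → follower=(-28.000, 49.000, 7.000°)
step 1: Δleader=(-15.000, -9.000, 20.000°), disengaged; cmd=(0,0,0) → follower holds at (-28.000, 49.000, 7.000°)
step 2: Δleader=(-1.000, 16.000, -29.000°), disengaged; cmd=(0,0,0) → follower holds at (-28.000, 49.000, 7.000°)
step 3: Δleader=(17.000, -5.000, -45.000°), engaged; cmd=(35.000, -14.000, -91.000°) → follower=(7.000, 35.000, -84.000°)
step 4: Δleader=(6.000, 9.000, -17.000°), disengaged; cmd=(0,0,0) → follower holds at (7.000, 35.000, -84.000°)

-28.000 49.000 7.000
-28.000 49.000 7.000
-28.000 49.000 7.000
7.000 35.000 -84.000
7.000 35.000 -84.000


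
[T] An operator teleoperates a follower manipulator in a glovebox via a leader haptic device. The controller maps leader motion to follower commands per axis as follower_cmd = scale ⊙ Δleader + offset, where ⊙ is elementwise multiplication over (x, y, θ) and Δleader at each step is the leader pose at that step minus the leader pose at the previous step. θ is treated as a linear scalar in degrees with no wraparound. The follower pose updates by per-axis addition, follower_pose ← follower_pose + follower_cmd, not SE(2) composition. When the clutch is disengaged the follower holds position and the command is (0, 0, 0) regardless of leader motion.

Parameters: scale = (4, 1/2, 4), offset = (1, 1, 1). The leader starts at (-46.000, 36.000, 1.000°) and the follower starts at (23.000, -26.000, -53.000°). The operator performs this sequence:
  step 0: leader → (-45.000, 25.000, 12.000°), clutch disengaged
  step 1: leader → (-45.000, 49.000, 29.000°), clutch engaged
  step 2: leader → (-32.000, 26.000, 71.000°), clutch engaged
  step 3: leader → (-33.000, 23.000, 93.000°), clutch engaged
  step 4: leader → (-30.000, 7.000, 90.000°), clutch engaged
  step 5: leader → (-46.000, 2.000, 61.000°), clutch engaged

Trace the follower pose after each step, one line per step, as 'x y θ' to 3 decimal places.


23.000 -26.000 -53.000
24.000 -13.000 16.000
77.000 -23.500 185.000
74.000 -24.000 274.000
87.000 -31.000 263.000
24.000 -32.500 148.000

step 0: Δleader=(1.000, -11.000, 11.000°), disengaged; cmd=(0,0,0) → follower holds at (23.000, -26.000, -53.000°)
step 1: Δleader=(0.000, 24.000, 17.000°), engaged; cmd=(1.000, 13.000, 69.000°) → follower=(24.000, -13.000, 16.000°)
step 2: Δleader=(13.000, -23.000, 42.000°), engaged; cmd=(53.000, -10.500, 169.000°) → follower=(77.000, -23.500, 185.000°)
step 3: Δleader=(-1.000, -3.000, 22.000°), engaged; cmd=(-3.000, -0.500, 89.000°) → follower=(74.000, -24.000, 274.000°)
step 4: Δleader=(3.000, -16.000, -3.000°), engaged; cmd=(13.000, -7.000, -11.000°) → follower=(87.000, -31.000, 263.000°)
step 5: Δleader=(-16.000, -5.000, -29.000°), engaged; cmd=(-63.000, -1.500, -115.000°) → follower=(24.000, -32.500, 148.000°)


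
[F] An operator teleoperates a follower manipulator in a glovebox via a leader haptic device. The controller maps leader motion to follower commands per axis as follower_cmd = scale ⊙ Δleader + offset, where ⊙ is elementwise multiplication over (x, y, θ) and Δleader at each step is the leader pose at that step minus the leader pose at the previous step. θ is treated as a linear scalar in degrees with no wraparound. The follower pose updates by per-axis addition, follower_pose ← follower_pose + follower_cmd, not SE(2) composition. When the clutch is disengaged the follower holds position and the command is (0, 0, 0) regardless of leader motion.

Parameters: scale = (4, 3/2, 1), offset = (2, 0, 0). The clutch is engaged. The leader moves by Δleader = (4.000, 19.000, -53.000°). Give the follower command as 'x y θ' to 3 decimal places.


18.000 28.500 -53.000

axis x: 4·4.000 + 2 = 18.000
axis y: 3/2·19.000 + 0 = 28.500
axis θ: 1·-53.000 + 0 = -53.000


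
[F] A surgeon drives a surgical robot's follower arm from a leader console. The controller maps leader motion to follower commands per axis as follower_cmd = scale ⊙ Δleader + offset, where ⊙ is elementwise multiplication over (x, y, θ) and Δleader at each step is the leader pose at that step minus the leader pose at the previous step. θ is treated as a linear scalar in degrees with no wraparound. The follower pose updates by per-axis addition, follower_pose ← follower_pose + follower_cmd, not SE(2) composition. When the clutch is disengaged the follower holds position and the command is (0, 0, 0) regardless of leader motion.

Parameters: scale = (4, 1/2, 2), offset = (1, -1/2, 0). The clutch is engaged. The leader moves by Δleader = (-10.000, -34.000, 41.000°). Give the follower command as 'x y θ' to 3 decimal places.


axis x: 4·-10.000 + 1 = -39.000
axis y: 1/2·-34.000 + -1/2 = -17.500
axis θ: 2·41.000 + 0 = 82.000

-39.000 -17.500 82.000


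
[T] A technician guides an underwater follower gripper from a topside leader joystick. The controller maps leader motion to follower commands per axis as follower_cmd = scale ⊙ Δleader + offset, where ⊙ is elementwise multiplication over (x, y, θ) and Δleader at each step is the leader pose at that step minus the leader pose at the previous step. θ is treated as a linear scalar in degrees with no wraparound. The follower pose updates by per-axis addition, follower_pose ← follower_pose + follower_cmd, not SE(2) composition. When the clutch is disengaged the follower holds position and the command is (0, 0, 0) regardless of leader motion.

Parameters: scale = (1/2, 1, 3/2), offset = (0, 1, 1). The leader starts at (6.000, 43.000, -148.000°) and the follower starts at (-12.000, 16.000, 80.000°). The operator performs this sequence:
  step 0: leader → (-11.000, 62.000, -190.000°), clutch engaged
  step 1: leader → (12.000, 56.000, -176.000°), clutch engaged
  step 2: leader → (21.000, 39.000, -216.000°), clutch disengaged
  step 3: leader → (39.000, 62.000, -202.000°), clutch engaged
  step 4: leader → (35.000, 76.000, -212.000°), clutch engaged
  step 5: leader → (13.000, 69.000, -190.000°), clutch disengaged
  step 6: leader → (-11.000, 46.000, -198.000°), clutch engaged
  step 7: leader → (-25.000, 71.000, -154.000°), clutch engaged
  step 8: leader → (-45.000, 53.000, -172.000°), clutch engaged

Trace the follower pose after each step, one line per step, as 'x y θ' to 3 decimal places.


-20.500 36.000 18.000
-9.000 31.000 40.000
-9.000 31.000 40.000
0.000 55.000 62.000
-2.000 70.000 48.000
-2.000 70.000 48.000
-14.000 48.000 37.000
-21.000 74.000 104.000
-31.000 57.000 78.000

step 0: Δleader=(-17.000, 19.000, -42.000°), engaged; cmd=(-8.500, 20.000, -62.000°) → follower=(-20.500, 36.000, 18.000°)
step 1: Δleader=(23.000, -6.000, 14.000°), engaged; cmd=(11.500, -5.000, 22.000°) → follower=(-9.000, 31.000, 40.000°)
step 2: Δleader=(9.000, -17.000, -40.000°), disengaged; cmd=(0,0,0) → follower holds at (-9.000, 31.000, 40.000°)
step 3: Δleader=(18.000, 23.000, 14.000°), engaged; cmd=(9.000, 24.000, 22.000°) → follower=(0.000, 55.000, 62.000°)
step 4: Δleader=(-4.000, 14.000, -10.000°), engaged; cmd=(-2.000, 15.000, -14.000°) → follower=(-2.000, 70.000, 48.000°)
step 5: Δleader=(-22.000, -7.000, 22.000°), disengaged; cmd=(0,0,0) → follower holds at (-2.000, 70.000, 48.000°)
step 6: Δleader=(-24.000, -23.000, -8.000°), engaged; cmd=(-12.000, -22.000, -11.000°) → follower=(-14.000, 48.000, 37.000°)
step 7: Δleader=(-14.000, 25.000, 44.000°), engaged; cmd=(-7.000, 26.000, 67.000°) → follower=(-21.000, 74.000, 104.000°)
step 8: Δleader=(-20.000, -18.000, -18.000°), engaged; cmd=(-10.000, -17.000, -26.000°) → follower=(-31.000, 57.000, 78.000°)


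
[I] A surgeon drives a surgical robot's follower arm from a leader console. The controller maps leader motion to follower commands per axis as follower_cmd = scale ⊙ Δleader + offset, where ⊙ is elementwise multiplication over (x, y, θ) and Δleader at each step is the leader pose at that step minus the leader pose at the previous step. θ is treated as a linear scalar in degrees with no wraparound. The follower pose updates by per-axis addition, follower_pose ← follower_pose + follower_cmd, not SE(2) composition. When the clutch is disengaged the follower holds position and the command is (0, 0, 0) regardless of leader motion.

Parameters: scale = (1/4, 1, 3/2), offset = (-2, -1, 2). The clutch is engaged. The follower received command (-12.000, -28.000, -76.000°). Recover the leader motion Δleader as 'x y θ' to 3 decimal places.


axis x: (-12.000 − -2) / (1/4) = -40.000
axis y: (-28.000 − -1) / (1) = -27.000
axis θ: (-76.000 − 2) / (3/2) = -52.000

-40.000 -27.000 -52.000


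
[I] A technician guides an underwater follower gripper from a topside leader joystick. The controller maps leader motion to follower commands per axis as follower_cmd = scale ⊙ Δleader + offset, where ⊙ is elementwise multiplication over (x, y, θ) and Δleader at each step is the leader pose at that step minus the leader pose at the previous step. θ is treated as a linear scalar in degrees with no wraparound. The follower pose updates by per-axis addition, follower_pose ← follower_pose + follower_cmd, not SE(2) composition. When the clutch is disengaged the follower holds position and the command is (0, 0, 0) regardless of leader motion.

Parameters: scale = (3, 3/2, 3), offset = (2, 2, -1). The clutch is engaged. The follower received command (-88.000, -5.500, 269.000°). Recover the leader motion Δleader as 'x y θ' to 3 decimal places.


-30.000 -5.000 90.000

axis x: (-88.000 − 2) / (3) = -30.000
axis y: (-5.500 − 2) / (3/2) = -5.000
axis θ: (269.000 − -1) / (3) = 90.000


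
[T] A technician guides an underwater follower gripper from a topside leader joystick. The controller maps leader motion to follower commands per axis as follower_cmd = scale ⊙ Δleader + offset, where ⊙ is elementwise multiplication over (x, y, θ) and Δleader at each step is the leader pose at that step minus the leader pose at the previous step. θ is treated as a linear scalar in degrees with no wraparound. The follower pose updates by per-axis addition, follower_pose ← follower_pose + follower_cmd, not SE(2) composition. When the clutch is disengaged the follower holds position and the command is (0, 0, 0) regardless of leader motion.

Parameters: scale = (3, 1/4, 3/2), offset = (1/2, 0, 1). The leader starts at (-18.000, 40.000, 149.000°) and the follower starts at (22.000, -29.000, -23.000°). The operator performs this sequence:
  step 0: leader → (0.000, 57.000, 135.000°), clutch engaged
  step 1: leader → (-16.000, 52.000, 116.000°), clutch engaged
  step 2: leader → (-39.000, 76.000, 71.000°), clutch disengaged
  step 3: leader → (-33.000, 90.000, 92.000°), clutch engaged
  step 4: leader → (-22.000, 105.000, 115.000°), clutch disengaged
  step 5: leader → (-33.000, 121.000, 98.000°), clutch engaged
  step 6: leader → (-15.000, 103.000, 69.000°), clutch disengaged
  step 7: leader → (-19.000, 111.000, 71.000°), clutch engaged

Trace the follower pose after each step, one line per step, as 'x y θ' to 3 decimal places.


76.500 -24.750 -43.000
29.000 -26.000 -70.500
29.000 -26.000 -70.500
47.500 -22.500 -38.000
47.500 -22.500 -38.000
15.000 -18.500 -62.500
15.000 -18.500 -62.500
3.500 -16.500 -58.500

step 0: Δleader=(18.000, 17.000, -14.000°), engaged; cmd=(54.500, 4.250, -20.000°) → follower=(76.500, -24.750, -43.000°)
step 1: Δleader=(-16.000, -5.000, -19.000°), engaged; cmd=(-47.500, -1.250, -27.500°) → follower=(29.000, -26.000, -70.500°)
step 2: Δleader=(-23.000, 24.000, -45.000°), disengaged; cmd=(0,0,0) → follower holds at (29.000, -26.000, -70.500°)
step 3: Δleader=(6.000, 14.000, 21.000°), engaged; cmd=(18.500, 3.500, 32.500°) → follower=(47.500, -22.500, -38.000°)
step 4: Δleader=(11.000, 15.000, 23.000°), disengaged; cmd=(0,0,0) → follower holds at (47.500, -22.500, -38.000°)
step 5: Δleader=(-11.000, 16.000, -17.000°), engaged; cmd=(-32.500, 4.000, -24.500°) → follower=(15.000, -18.500, -62.500°)
step 6: Δleader=(18.000, -18.000, -29.000°), disengaged; cmd=(0,0,0) → follower holds at (15.000, -18.500, -62.500°)
step 7: Δleader=(-4.000, 8.000, 2.000°), engaged; cmd=(-11.500, 2.000, 4.000°) → follower=(3.500, -16.500, -58.500°)


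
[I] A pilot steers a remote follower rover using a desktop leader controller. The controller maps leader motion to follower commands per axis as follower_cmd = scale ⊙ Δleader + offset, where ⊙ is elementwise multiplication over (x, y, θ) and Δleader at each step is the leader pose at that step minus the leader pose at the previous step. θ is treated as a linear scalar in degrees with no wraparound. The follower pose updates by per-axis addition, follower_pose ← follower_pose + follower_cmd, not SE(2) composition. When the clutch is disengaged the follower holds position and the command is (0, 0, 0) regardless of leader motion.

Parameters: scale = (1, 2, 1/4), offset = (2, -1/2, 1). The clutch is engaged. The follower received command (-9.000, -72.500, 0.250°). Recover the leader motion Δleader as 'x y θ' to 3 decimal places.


axis x: (-9.000 − 2) / (1) = -11.000
axis y: (-72.500 − -1/2) / (2) = -36.000
axis θ: (0.250 − 1) / (1/4) = -3.000

-11.000 -36.000 -3.000


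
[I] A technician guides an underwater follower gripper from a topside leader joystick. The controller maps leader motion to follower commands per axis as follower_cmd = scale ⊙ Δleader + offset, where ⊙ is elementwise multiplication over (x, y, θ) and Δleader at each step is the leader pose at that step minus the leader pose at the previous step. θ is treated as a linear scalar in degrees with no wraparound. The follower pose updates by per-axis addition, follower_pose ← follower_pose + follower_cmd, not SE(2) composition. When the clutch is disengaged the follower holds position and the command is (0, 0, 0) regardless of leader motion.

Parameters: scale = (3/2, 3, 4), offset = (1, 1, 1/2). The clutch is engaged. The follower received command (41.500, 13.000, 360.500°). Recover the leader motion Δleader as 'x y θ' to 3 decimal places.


27.000 4.000 90.000

axis x: (41.500 − 1) / (3/2) = 27.000
axis y: (13.000 − 1) / (3) = 4.000
axis θ: (360.500 − 1/2) / (4) = 90.000


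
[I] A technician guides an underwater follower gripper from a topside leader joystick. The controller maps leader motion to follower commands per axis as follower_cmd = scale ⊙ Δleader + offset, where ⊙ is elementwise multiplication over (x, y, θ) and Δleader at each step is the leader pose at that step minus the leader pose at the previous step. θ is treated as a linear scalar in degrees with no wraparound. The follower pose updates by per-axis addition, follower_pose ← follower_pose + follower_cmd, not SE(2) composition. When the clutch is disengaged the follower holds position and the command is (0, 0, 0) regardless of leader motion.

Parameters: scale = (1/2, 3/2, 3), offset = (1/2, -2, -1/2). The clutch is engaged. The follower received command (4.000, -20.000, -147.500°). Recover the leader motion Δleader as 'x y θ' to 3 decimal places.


axis x: (4.000 − 1/2) / (1/2) = 7.000
axis y: (-20.000 − -2) / (3/2) = -12.000
axis θ: (-147.500 − -1/2) / (3) = -49.000

7.000 -12.000 -49.000


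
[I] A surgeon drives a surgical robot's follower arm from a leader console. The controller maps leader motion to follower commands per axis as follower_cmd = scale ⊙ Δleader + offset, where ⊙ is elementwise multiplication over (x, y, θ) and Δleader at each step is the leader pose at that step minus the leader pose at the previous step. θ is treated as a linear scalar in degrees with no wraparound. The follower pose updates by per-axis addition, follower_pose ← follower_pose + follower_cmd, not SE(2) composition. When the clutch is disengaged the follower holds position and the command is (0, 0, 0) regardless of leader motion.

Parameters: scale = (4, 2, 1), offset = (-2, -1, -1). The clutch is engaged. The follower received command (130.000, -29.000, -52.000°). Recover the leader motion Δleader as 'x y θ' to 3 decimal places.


axis x: (130.000 − -2) / (4) = 33.000
axis y: (-29.000 − -1) / (2) = -14.000
axis θ: (-52.000 − -1) / (1) = -51.000

33.000 -14.000 -51.000


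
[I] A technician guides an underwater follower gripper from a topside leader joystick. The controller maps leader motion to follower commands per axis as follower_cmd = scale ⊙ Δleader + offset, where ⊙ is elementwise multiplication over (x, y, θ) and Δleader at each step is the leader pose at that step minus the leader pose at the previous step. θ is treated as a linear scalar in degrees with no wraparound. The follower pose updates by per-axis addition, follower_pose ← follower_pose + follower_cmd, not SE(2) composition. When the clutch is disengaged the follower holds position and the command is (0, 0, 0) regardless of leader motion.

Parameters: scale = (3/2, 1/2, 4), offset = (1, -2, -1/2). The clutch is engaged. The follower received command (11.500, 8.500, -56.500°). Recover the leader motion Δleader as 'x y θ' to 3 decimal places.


axis x: (11.500 − 1) / (3/2) = 7.000
axis y: (8.500 − -2) / (1/2) = 21.000
axis θ: (-56.500 − -1/2) / (4) = -14.000

7.000 21.000 -14.000


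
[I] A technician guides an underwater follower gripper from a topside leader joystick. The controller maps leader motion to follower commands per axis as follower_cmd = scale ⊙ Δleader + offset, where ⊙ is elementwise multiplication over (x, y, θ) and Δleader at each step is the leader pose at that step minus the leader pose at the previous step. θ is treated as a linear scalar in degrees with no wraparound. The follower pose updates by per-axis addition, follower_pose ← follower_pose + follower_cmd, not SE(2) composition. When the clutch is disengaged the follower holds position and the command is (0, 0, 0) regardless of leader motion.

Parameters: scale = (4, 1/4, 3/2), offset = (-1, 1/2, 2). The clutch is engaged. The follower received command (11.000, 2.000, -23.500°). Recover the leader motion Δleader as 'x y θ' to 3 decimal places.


axis x: (11.000 − -1) / (4) = 3.000
axis y: (2.000 − 1/2) / (1/4) = 6.000
axis θ: (-23.500 − 2) / (3/2) = -17.000

3.000 6.000 -17.000


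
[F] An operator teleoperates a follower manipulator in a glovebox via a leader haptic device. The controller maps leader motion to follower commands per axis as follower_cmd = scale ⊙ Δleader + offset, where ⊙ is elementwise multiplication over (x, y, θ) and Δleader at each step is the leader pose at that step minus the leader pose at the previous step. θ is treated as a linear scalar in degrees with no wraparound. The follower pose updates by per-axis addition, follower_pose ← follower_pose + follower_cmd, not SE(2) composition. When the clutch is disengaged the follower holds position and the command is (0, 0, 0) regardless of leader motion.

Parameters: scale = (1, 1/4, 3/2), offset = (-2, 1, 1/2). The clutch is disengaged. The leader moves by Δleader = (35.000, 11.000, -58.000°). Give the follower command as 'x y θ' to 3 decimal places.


0.000 0.000 0.000

clutch disengaged → follower holds; cmd = (0, 0, 0)


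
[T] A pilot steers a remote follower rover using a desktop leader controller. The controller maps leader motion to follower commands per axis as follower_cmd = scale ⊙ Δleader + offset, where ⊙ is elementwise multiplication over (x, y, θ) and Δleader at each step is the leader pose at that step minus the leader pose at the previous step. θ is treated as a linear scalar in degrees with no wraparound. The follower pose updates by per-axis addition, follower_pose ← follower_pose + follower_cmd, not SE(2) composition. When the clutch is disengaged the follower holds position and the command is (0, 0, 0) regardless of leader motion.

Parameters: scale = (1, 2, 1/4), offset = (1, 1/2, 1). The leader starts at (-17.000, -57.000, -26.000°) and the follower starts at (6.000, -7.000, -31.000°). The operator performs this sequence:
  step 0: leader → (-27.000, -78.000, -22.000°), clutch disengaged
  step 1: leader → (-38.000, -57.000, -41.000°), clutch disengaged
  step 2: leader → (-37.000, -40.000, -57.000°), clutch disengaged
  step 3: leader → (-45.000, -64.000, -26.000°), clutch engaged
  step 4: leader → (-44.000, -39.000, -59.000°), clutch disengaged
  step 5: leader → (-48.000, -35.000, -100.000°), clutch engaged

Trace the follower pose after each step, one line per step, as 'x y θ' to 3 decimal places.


6.000 -7.000 -31.000
6.000 -7.000 -31.000
6.000 -7.000 -31.000
-1.000 -54.500 -22.250
-1.000 -54.500 -22.250
-4.000 -46.000 -31.500

step 0: Δleader=(-10.000, -21.000, 4.000°), disengaged; cmd=(0,0,0) → follower holds at (6.000, -7.000, -31.000°)
step 1: Δleader=(-11.000, 21.000, -19.000°), disengaged; cmd=(0,0,0) → follower holds at (6.000, -7.000, -31.000°)
step 2: Δleader=(1.000, 17.000, -16.000°), disengaged; cmd=(0,0,0) → follower holds at (6.000, -7.000, -31.000°)
step 3: Δleader=(-8.000, -24.000, 31.000°), engaged; cmd=(-7.000, -47.500, 8.750°) → follower=(-1.000, -54.500, -22.250°)
step 4: Δleader=(1.000, 25.000, -33.000°), disengaged; cmd=(0,0,0) → follower holds at (-1.000, -54.500, -22.250°)
step 5: Δleader=(-4.000, 4.000, -41.000°), engaged; cmd=(-3.000, 8.500, -9.250°) → follower=(-4.000, -46.000, -31.500°)


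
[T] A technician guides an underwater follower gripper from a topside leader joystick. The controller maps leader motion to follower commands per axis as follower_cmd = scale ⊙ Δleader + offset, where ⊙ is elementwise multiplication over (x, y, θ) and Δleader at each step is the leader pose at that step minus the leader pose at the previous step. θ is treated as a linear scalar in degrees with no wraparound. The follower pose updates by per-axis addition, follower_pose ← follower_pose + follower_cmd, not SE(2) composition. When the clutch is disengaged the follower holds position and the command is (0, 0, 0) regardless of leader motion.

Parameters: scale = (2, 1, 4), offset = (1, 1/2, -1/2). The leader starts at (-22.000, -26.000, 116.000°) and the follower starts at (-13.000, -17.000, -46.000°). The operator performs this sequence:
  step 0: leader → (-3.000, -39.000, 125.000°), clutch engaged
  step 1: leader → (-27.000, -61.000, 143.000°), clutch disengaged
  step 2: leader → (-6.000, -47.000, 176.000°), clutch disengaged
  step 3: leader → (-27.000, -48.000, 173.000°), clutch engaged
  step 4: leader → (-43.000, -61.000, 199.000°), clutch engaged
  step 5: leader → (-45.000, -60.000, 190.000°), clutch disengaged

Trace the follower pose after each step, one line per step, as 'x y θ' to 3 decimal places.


step 0: Δleader=(19.000, -13.000, 9.000°), engaged; cmd=(39.000, -12.500, 35.500°) → follower=(26.000, -29.500, -10.500°)
step 1: Δleader=(-24.000, -22.000, 18.000°), disengaged; cmd=(0,0,0) → follower holds at (26.000, -29.500, -10.500°)
step 2: Δleader=(21.000, 14.000, 33.000°), disengaged; cmd=(0,0,0) → follower holds at (26.000, -29.500, -10.500°)
step 3: Δleader=(-21.000, -1.000, -3.000°), engaged; cmd=(-41.000, -0.500, -12.500°) → follower=(-15.000, -30.000, -23.000°)
step 4: Δleader=(-16.000, -13.000, 26.000°), engaged; cmd=(-31.000, -12.500, 103.500°) → follower=(-46.000, -42.500, 80.500°)
step 5: Δleader=(-2.000, 1.000, -9.000°), disengaged; cmd=(0,0,0) → follower holds at (-46.000, -42.500, 80.500°)

26.000 -29.500 -10.500
26.000 -29.500 -10.500
26.000 -29.500 -10.500
-15.000 -30.000 -23.000
-46.000 -42.500 80.500
-46.000 -42.500 80.500


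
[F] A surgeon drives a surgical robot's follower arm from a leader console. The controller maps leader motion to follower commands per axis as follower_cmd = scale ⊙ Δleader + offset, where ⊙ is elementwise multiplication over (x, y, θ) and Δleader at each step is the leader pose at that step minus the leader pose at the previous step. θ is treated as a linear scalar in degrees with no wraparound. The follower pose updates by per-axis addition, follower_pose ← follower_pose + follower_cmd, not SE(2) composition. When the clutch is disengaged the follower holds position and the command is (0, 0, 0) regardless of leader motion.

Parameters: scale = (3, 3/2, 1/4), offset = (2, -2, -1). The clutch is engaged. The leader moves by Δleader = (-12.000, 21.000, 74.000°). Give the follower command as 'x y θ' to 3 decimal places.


-34.000 29.500 17.500

axis x: 3·-12.000 + 2 = -34.000
axis y: 3/2·21.000 + -2 = 29.500
axis θ: 1/4·74.000 + -1 = 17.500


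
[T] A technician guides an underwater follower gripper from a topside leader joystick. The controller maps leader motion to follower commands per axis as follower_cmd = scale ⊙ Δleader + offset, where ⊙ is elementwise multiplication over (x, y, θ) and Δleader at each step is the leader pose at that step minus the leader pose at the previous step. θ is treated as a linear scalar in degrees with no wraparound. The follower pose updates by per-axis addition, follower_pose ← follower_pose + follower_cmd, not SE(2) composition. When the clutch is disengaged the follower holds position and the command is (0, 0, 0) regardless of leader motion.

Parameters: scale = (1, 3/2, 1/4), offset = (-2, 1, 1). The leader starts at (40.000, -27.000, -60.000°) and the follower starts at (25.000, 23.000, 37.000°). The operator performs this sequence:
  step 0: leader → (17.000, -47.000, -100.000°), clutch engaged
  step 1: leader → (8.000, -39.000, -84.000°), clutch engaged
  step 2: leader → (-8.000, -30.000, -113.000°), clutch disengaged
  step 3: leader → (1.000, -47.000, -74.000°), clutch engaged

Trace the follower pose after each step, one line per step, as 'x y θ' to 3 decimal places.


0.000 -6.000 28.000
-11.000 7.000 33.000
-11.000 7.000 33.000
-4.000 -17.500 43.750

step 0: Δleader=(-23.000, -20.000, -40.000°), engaged; cmd=(-25.000, -29.000, -9.000°) → follower=(0.000, -6.000, 28.000°)
step 1: Δleader=(-9.000, 8.000, 16.000°), engaged; cmd=(-11.000, 13.000, 5.000°) → follower=(-11.000, 7.000, 33.000°)
step 2: Δleader=(-16.000, 9.000, -29.000°), disengaged; cmd=(0,0,0) → follower holds at (-11.000, 7.000, 33.000°)
step 3: Δleader=(9.000, -17.000, 39.000°), engaged; cmd=(7.000, -24.500, 10.750°) → follower=(-4.000, -17.500, 43.750°)


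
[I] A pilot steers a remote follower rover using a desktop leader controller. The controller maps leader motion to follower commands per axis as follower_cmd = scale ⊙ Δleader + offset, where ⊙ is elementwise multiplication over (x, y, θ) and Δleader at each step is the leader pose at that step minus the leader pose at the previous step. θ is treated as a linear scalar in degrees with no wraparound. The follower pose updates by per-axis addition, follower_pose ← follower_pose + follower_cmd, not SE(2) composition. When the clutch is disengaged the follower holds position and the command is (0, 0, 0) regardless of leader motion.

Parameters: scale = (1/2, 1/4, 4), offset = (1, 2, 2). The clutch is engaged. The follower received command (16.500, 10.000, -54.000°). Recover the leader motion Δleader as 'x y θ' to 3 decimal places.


axis x: (16.500 − 1) / (1/2) = 31.000
axis y: (10.000 − 2) / (1/4) = 32.000
axis θ: (-54.000 − 2) / (4) = -14.000

31.000 32.000 -14.000


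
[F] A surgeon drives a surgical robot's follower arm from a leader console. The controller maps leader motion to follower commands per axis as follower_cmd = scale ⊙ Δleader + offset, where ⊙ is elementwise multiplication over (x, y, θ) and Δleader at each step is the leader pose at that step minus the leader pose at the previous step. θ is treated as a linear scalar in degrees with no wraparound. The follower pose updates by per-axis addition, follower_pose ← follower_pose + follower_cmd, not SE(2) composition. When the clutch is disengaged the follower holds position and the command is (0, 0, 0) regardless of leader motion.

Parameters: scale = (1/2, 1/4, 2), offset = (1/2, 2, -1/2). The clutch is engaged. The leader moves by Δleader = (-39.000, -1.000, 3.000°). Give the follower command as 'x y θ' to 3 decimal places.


-19.000 1.750 5.500

axis x: 1/2·-39.000 + 1/2 = -19.000
axis y: 1/4·-1.000 + 2 = 1.750
axis θ: 2·3.000 + -1/2 = 5.500


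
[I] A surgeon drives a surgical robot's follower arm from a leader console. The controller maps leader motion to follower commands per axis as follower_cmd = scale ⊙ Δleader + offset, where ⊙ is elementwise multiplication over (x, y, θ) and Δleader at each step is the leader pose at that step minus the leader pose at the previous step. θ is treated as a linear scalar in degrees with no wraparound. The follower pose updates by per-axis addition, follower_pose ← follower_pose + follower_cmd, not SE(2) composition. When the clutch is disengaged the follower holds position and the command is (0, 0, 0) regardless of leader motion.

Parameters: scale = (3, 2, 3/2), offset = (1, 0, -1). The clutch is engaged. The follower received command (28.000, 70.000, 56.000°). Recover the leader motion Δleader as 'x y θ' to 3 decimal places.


9.000 35.000 38.000

axis x: (28.000 − 1) / (3) = 9.000
axis y: (70.000 − 0) / (2) = 35.000
axis θ: (56.000 − -1) / (3/2) = 38.000


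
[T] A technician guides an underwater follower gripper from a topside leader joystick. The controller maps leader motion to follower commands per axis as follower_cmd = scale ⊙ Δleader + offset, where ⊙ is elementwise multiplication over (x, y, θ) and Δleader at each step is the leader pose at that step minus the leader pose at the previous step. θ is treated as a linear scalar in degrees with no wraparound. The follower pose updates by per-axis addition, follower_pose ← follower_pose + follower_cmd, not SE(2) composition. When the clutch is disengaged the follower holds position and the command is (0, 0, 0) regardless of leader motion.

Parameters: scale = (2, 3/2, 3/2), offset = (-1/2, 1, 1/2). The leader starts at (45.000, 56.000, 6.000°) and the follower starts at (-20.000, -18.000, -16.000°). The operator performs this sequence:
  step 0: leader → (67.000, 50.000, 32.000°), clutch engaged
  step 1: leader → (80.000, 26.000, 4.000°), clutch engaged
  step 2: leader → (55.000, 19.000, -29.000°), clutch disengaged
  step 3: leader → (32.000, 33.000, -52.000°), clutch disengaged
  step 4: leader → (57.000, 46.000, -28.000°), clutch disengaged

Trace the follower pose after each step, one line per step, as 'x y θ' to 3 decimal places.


23.500 -26.000 23.500
49.000 -61.000 -18.000
49.000 -61.000 -18.000
49.000 -61.000 -18.000
49.000 -61.000 -18.000

step 0: Δleader=(22.000, -6.000, 26.000°), engaged; cmd=(43.500, -8.000, 39.500°) → follower=(23.500, -26.000, 23.500°)
step 1: Δleader=(13.000, -24.000, -28.000°), engaged; cmd=(25.500, -35.000, -41.500°) → follower=(49.000, -61.000, -18.000°)
step 2: Δleader=(-25.000, -7.000, -33.000°), disengaged; cmd=(0,0,0) → follower holds at (49.000, -61.000, -18.000°)
step 3: Δleader=(-23.000, 14.000, -23.000°), disengaged; cmd=(0,0,0) → follower holds at (49.000, -61.000, -18.000°)
step 4: Δleader=(25.000, 13.000, 24.000°), disengaged; cmd=(0,0,0) → follower holds at (49.000, -61.000, -18.000°)


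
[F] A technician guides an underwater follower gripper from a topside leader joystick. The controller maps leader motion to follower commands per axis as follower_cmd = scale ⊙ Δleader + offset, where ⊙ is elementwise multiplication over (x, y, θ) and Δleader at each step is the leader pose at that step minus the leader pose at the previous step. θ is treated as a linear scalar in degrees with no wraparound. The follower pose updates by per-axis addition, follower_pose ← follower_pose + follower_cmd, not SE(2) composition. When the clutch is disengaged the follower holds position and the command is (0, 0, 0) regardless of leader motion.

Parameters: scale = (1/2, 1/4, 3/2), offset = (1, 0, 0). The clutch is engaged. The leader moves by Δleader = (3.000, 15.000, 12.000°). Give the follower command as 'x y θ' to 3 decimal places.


axis x: 1/2·3.000 + 1 = 2.500
axis y: 1/4·15.000 + 0 = 3.750
axis θ: 3/2·12.000 + 0 = 18.000

2.500 3.750 18.000


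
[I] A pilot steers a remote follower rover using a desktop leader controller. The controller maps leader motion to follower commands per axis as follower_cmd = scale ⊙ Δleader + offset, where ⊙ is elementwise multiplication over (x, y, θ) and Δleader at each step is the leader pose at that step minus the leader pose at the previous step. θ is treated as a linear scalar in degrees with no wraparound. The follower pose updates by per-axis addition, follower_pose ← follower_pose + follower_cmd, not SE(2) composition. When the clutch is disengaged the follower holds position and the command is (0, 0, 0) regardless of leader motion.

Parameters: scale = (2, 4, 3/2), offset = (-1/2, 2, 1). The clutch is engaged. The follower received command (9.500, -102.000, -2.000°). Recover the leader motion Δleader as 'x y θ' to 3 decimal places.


5.000 -26.000 -2.000

axis x: (9.500 − -1/2) / (2) = 5.000
axis y: (-102.000 − 2) / (4) = -26.000
axis θ: (-2.000 − 1) / (3/2) = -2.000


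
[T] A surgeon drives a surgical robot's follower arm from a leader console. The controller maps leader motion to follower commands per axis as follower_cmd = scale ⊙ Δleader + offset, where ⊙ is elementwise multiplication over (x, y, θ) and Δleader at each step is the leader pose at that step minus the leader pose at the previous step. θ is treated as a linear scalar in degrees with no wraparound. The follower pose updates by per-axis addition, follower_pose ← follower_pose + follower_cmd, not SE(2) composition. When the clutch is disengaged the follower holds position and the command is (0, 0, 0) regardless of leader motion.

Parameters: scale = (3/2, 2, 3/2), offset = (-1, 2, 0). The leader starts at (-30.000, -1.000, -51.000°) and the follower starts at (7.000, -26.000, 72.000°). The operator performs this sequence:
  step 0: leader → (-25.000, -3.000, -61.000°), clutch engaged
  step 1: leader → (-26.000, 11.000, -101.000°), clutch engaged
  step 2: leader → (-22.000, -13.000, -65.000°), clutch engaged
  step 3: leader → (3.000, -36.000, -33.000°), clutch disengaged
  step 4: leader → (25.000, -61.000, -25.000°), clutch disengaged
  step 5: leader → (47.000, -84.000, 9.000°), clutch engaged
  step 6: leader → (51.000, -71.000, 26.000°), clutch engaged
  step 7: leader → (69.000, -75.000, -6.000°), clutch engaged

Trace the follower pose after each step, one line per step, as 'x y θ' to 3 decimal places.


13.500 -28.000 57.000
11.000 2.000 -3.000
16.000 -44.000 51.000
16.000 -44.000 51.000
16.000 -44.000 51.000
48.000 -88.000 102.000
53.000 -60.000 127.500
79.000 -66.000 79.500

step 0: Δleader=(5.000, -2.000, -10.000°), engaged; cmd=(6.500, -2.000, -15.000°) → follower=(13.500, -28.000, 57.000°)
step 1: Δleader=(-1.000, 14.000, -40.000°), engaged; cmd=(-2.500, 30.000, -60.000°) → follower=(11.000, 2.000, -3.000°)
step 2: Δleader=(4.000, -24.000, 36.000°), engaged; cmd=(5.000, -46.000, 54.000°) → follower=(16.000, -44.000, 51.000°)
step 3: Δleader=(25.000, -23.000, 32.000°), disengaged; cmd=(0,0,0) → follower holds at (16.000, -44.000, 51.000°)
step 4: Δleader=(22.000, -25.000, 8.000°), disengaged; cmd=(0,0,0) → follower holds at (16.000, -44.000, 51.000°)
step 5: Δleader=(22.000, -23.000, 34.000°), engaged; cmd=(32.000, -44.000, 51.000°) → follower=(48.000, -88.000, 102.000°)
step 6: Δleader=(4.000, 13.000, 17.000°), engaged; cmd=(5.000, 28.000, 25.500°) → follower=(53.000, -60.000, 127.500°)
step 7: Δleader=(18.000, -4.000, -32.000°), engaged; cmd=(26.000, -6.000, -48.000°) → follower=(79.000, -66.000, 79.500°)


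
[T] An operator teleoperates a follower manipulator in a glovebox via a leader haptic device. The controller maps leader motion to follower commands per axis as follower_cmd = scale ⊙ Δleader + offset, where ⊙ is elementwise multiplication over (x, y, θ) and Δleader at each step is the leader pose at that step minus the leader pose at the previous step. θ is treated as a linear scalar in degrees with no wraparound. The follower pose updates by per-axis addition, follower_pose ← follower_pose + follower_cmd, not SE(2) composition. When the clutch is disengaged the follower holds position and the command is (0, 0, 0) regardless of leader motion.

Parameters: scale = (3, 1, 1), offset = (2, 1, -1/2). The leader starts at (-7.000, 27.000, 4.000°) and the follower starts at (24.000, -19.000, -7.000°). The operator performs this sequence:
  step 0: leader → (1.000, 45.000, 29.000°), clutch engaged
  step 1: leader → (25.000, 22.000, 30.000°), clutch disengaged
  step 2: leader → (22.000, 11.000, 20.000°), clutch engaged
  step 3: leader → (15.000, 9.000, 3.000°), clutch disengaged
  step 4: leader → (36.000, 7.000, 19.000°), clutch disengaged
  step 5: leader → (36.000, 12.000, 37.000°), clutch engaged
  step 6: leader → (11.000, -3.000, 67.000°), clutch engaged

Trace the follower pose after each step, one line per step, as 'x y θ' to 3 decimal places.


50.000 0.000 17.500
50.000 0.000 17.500
43.000 -10.000 7.000
43.000 -10.000 7.000
43.000 -10.000 7.000
45.000 -4.000 24.500
-28.000 -18.000 54.000

step 0: Δleader=(8.000, 18.000, 25.000°), engaged; cmd=(26.000, 19.000, 24.500°) → follower=(50.000, 0.000, 17.500°)
step 1: Δleader=(24.000, -23.000, 1.000°), disengaged; cmd=(0,0,0) → follower holds at (50.000, 0.000, 17.500°)
step 2: Δleader=(-3.000, -11.000, -10.000°), engaged; cmd=(-7.000, -10.000, -10.500°) → follower=(43.000, -10.000, 7.000°)
step 3: Δleader=(-7.000, -2.000, -17.000°), disengaged; cmd=(0,0,0) → follower holds at (43.000, -10.000, 7.000°)
step 4: Δleader=(21.000, -2.000, 16.000°), disengaged; cmd=(0,0,0) → follower holds at (43.000, -10.000, 7.000°)
step 5: Δleader=(0.000, 5.000, 18.000°), engaged; cmd=(2.000, 6.000, 17.500°) → follower=(45.000, -4.000, 24.500°)
step 6: Δleader=(-25.000, -15.000, 30.000°), engaged; cmd=(-73.000, -14.000, 29.500°) → follower=(-28.000, -18.000, 54.000°)


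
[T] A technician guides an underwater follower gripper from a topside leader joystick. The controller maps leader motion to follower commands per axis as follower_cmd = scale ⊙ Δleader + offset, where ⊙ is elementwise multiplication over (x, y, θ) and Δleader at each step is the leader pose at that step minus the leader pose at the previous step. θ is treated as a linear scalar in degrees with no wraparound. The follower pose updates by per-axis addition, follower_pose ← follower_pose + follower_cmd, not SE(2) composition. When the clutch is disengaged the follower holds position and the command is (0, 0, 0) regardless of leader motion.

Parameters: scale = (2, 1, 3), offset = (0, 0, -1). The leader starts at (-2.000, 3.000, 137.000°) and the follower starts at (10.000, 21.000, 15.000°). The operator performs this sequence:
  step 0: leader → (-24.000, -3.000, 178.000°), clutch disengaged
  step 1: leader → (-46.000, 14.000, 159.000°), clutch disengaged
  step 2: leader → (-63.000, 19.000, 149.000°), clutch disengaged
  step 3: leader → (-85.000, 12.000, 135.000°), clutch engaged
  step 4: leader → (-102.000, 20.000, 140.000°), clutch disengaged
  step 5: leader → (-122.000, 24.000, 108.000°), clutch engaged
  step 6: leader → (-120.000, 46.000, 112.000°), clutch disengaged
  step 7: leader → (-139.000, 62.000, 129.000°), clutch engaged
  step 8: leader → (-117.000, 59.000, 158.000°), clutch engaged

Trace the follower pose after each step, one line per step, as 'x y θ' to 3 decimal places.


step 0: Δleader=(-22.000, -6.000, 41.000°), disengaged; cmd=(0,0,0) → follower holds at (10.000, 21.000, 15.000°)
step 1: Δleader=(-22.000, 17.000, -19.000°), disengaged; cmd=(0,0,0) → follower holds at (10.000, 21.000, 15.000°)
step 2: Δleader=(-17.000, 5.000, -10.000°), disengaged; cmd=(0,0,0) → follower holds at (10.000, 21.000, 15.000°)
step 3: Δleader=(-22.000, -7.000, -14.000°), engaged; cmd=(-44.000, -7.000, -43.000°) → follower=(-34.000, 14.000, -28.000°)
step 4: Δleader=(-17.000, 8.000, 5.000°), disengaged; cmd=(0,0,0) → follower holds at (-34.000, 14.000, -28.000°)
step 5: Δleader=(-20.000, 4.000, -32.000°), engaged; cmd=(-40.000, 4.000, -97.000°) → follower=(-74.000, 18.000, -125.000°)
step 6: Δleader=(2.000, 22.000, 4.000°), disengaged; cmd=(0,0,0) → follower holds at (-74.000, 18.000, -125.000°)
step 7: Δleader=(-19.000, 16.000, 17.000°), engaged; cmd=(-38.000, 16.000, 50.000°) → follower=(-112.000, 34.000, -75.000°)
step 8: Δleader=(22.000, -3.000, 29.000°), engaged; cmd=(44.000, -3.000, 86.000°) → follower=(-68.000, 31.000, 11.000°)

10.000 21.000 15.000
10.000 21.000 15.000
10.000 21.000 15.000
-34.000 14.000 -28.000
-34.000 14.000 -28.000
-74.000 18.000 -125.000
-74.000 18.000 -125.000
-112.000 34.000 -75.000
-68.000 31.000 11.000
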